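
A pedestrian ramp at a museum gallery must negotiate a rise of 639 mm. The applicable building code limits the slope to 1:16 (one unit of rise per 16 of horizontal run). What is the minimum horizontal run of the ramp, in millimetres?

Run = rise × 16 = 639 × 16 = 10224 mm.

10224 mm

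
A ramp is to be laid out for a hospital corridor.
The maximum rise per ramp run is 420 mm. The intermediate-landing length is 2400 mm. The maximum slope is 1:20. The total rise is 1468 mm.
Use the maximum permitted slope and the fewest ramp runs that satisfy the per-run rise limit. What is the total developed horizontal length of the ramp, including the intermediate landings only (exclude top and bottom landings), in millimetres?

1468 / 420 = 3.495 → round up to 4 ramp runs. That means 3 intermediate landings.
Horizontal run for 1468 mm of rise at 1:20 is 1468 × 20 = 29360 mm.
3 intermediate landings contribute 3 × 2400 = 7200 mm.
Developed length = 29360 + 7200 = 36560 mm.

36560 mm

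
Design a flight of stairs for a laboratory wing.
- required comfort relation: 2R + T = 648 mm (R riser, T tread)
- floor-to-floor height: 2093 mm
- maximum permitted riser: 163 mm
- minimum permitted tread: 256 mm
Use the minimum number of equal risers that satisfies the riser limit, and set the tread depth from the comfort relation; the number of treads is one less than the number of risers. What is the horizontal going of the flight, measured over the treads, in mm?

⌈2093/163⌉ = 13 risers.
R = 2093 ÷ 13 = 161 mm.
Tread T = 648 − 2 × 161 = 326 mm (≥ 256 mm).
Treads = 13 − 1 = 12; going = 12 × 326 = 3912 mm.

3912 mm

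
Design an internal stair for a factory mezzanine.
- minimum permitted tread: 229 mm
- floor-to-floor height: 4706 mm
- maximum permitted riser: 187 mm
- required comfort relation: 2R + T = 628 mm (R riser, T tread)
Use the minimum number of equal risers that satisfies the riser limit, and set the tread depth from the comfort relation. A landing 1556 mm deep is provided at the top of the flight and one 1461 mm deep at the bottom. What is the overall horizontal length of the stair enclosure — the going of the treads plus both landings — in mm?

At most 187 each: 4706/187 = 25.17, giving 26 risers.
Riser R = 4706 / 26 = 181 mm, within the 187 mm limit.
T = 628 − 2·181 = 266 mm, which satisfies the 229 mm minimum.
26 risers give 25 treads; going = 25 × 266 = 6650 mm.
Enclosure = 6650 + 1556 + 1461 = 9667 mm.

9667 mm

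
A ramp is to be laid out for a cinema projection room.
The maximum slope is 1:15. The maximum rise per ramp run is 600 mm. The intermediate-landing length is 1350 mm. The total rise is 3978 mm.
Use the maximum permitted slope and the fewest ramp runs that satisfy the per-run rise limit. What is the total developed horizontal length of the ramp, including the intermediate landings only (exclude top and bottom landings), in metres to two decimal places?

67.77 m

3978 / 600 = 6.630 → round up to 7 ramp runs. That means 6 intermediate landings.
Horizontal run for 3978 mm of rise at 1:15 is 3978 × 15 = 59670 mm.
Intermediate landings: 6 × 1350 = 8100 mm.
Developed length = 59670 + 8100 = 67770 mm.
= 67.77 m.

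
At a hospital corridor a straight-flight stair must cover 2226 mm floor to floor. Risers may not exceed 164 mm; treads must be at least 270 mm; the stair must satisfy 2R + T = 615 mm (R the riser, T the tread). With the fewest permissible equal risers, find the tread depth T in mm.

297 mm

⌈2226/164⌉ = 14 risers.
R = 2226 ÷ 14 = 159 mm.
From 2R + T = 615: T = 615 − 318 = 297 mm.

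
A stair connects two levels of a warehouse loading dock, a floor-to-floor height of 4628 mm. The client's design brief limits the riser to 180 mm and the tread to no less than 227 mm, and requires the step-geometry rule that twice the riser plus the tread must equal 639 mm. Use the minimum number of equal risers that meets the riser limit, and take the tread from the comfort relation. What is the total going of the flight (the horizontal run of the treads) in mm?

7075 mm

4628 / 180 = 25.711 → round up to 26 risers.
Riser R = 4628 / 26 = 178 mm, within the 180 mm limit.
T = 639 − 2·178 = 283 mm, which satisfies the 227 mm minimum.
26 risers give 25 treads; going = 25 × 283 = 7075 mm.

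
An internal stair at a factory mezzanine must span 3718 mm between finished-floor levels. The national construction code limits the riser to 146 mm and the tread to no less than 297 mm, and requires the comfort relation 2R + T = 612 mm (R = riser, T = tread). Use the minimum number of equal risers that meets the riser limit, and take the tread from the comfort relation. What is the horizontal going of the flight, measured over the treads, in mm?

⌈3718/146⌉ = 26 risers.
Riser R = 3718 / 26 = 143 mm, within the 146 mm limit.
T = 612 − 2·143 = 326 mm, which satisfies the 297 mm minimum.
26 risers give 25 treads; going = 25 × 326 = 8150 mm.

8150 mm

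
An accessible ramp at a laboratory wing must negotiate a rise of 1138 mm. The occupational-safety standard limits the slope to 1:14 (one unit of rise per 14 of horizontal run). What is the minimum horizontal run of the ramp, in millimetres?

At 1:14 the run is 14 × 1138 = 15932 mm.

15932 mm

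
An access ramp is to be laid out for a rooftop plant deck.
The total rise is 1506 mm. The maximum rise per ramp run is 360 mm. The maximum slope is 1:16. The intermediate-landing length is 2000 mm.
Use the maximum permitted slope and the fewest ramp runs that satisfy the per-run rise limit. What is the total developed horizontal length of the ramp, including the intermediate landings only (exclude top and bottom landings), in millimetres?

1506 / 360 = 4.183 → round up to 5 ramp runs. That means 4 intermediate landings.
Horizontal run for 1506 mm of rise at 1:16 is 1506 × 16 = 24096 mm.
4 intermediate landings contribute 4 × 2000 = 8000 mm.
Total developed length = 24096 + 8000 = 32096 mm.

32096 mm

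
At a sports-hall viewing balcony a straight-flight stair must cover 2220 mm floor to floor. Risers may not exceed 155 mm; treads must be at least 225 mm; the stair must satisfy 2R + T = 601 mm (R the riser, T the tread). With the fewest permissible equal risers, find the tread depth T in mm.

2220 / 155 = 14.32, so 15 risers are needed.
Riser R = 2220 / 15 = 148 mm, within the 155 mm limit.
Tread T = 601 − 2 × 148 = 305 mm (≥ 225 mm).

305 mm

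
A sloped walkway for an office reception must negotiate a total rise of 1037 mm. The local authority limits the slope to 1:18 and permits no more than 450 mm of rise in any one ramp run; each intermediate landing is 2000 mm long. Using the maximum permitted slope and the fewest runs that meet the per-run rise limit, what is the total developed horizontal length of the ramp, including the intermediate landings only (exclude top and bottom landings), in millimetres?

22666 mm

⌈1037/450⌉ = 3 ramp runs. That means 2 intermediate landings.
Horizontal run for 1037 mm of rise at 1:18 is 1037 × 18 = 18666 mm.
Intermediate landings: 2 × 2000 = 4000 mm.
Developed length = 18666 + 4000 = 22666 mm.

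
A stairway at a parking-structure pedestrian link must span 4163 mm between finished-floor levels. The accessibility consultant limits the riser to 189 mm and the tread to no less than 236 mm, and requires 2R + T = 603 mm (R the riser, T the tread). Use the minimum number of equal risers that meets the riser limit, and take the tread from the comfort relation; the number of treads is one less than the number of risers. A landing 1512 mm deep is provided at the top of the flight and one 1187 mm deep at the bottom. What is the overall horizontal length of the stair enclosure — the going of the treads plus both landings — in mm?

⌈4163/189⌉ = 23 risers.
Each riser is 4163/23 = 181 mm (≤ 189 mm).
Tread T = 603 − 2 × 181 = 241 mm (≥ 236 mm).
23 risers give 22 treads; going = 22 × 241 = 5302 mm.
Enclosure = 5302 + 1512 + 1187 = 8001 mm.

8001 mm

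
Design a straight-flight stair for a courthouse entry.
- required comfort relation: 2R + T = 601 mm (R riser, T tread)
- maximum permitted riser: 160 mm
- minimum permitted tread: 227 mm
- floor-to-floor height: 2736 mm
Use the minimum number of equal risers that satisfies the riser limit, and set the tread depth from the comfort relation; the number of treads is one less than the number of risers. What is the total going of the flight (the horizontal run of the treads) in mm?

5049 mm

⌈2736/160⌉ = 18 risers.
Each riser is 2736/18 = 152 mm (≤ 160 mm).
Tread T = 601 − 2 × 152 = 297 mm (≥ 227 mm).
Going = (18 − 1) × 297 = 5049 mm.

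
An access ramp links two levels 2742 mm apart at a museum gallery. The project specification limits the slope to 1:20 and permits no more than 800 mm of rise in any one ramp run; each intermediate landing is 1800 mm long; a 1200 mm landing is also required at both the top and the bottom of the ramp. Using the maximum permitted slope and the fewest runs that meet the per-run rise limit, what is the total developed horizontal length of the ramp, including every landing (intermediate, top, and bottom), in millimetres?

62640 mm

At most 800 each: 2742/800 = 3.43, giving 4 ramp runs. That means 3 intermediate landings.
Ramp run (horizontal) at 1:20: 2742 × 20 = 54840 mm.
3 intermediate landings contribute 3 × 1800 = 5400 mm.
Top and bottom landings: 2 × 1200 = 2400 mm.
Total = 54840 + 5400 + 2400 = 62640 mm.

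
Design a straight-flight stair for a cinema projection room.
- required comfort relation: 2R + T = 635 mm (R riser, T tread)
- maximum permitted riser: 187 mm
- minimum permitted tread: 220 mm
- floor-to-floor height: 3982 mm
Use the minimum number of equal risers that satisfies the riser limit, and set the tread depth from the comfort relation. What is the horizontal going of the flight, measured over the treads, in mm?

5733 mm

3982 / 187 = 21.29, so 22 risers are needed.
R = 3982 ÷ 22 = 181 mm.
T = 635 − 2·181 = 273 mm, which satisfies the 220 mm minimum.
22 risers give 21 treads; going = 21 × 273 = 5733 mm.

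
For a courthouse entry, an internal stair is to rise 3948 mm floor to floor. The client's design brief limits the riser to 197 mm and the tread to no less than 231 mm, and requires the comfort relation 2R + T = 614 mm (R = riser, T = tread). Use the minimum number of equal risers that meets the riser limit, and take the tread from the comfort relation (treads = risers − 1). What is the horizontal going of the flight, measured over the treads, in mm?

3948 / 197 = 20.041 → round up to 21 risers.
R = 3948 ÷ 21 = 188 mm.
From 2R + T = 614: T = 614 − 376 = 238 mm.
Going = (21 − 1) × 238 = 4760 mm.

4760 mm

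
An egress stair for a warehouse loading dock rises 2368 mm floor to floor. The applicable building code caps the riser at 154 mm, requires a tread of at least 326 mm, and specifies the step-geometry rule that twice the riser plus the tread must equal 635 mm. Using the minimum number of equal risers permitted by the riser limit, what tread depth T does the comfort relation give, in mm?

2368 / 154 = 15.38, so 16 risers are needed.
Riser R = 2368 / 16 = 148 mm, within the 154 mm limit.
T = 635 − 2·148 = 339 mm, which satisfies the 326 mm minimum.

339 mm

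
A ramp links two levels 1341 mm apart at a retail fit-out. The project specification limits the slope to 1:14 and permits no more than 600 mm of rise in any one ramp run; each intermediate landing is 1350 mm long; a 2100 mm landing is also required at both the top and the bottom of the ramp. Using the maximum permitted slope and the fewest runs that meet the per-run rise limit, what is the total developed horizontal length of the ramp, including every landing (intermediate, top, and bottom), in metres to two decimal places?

1341 / 600 = 2.23, so 3 ramp runs are needed. That means 2 intermediate landings.
Horizontal run for 1341 mm of rise at 1:14 is 1341 × 14 = 18774 mm.
Intermediate landings: 2 × 1350 = 2700 mm.
Top and bottom landings: 2 × 2100 = 4200 mm.
Total = 18774 + 2700 + 4200 = 25674 mm.
= 25.67 m.

25.67 m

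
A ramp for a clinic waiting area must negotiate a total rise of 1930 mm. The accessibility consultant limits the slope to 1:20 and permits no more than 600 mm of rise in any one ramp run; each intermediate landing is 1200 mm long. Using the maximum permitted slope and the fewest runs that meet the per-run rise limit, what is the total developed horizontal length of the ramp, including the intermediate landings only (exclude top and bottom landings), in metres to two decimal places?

42.20 m

1930 / 600 = 3.217 → round up to 4 ramp runs. That means 3 intermediate landings.
Horizontal run for 1930 mm of rise at 1:20 is 1930 × 20 = 38600 mm.
3 intermediate landings contribute 3 × 1200 = 3600 mm.
Total developed length = 38600 + 3600 = 42200 mm.
= 42.20 m.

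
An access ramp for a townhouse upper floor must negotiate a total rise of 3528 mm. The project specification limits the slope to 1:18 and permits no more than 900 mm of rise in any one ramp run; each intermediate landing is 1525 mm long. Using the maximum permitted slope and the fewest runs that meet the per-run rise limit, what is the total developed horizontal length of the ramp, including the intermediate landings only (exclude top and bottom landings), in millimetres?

68079 mm

⌈3528/900⌉ = 4 ramp runs. That means 3 intermediate landings.
Horizontal run for 3528 mm of rise at 1:18 is 3528 × 18 = 63504 mm.
Intermediate landings: 3 × 1525 = 4575 mm.
Total developed length = 63504 + 4575 = 68079 mm.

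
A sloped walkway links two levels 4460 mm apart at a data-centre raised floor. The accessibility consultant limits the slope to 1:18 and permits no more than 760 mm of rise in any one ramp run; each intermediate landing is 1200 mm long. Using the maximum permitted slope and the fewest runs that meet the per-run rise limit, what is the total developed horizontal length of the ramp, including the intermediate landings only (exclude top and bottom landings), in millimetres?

4460 / 760 = 5.87, so 6 ramp runs are needed. That means 5 intermediate landings.
Ramp run (horizontal) at 1:18: 4460 × 18 = 80280 mm.
5 intermediate landings contribute 5 × 1200 = 6000 mm.
Developed length = 80280 + 6000 = 86280 mm.

86280 mm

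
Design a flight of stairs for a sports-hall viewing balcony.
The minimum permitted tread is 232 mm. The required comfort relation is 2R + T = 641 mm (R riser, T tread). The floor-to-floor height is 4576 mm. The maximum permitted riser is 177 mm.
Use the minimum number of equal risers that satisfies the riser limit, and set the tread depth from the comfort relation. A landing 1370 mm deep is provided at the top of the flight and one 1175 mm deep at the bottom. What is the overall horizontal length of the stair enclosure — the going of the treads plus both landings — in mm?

4576 / 177 = 25.85, so 26 risers are needed.
Riser R = 4576 / 26 = 176 mm, within the 177 mm limit.
From 2R + T = 641: T = 641 − 352 = 289 mm.
Going = (26 − 1) × 289 = 7225 mm.
Add landings: 7225 + 1370 + 1175 = 9770 mm.

9770 mm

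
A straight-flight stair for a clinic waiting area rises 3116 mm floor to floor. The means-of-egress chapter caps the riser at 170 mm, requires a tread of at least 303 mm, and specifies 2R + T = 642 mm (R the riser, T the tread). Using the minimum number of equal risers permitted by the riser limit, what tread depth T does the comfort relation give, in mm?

3116 / 170 = 18.33, so 19 risers are needed.
R = 3116 ÷ 19 = 164 mm.
Tread T = 642 − 2 × 164 = 314 mm (≥ 303 mm).

314 mm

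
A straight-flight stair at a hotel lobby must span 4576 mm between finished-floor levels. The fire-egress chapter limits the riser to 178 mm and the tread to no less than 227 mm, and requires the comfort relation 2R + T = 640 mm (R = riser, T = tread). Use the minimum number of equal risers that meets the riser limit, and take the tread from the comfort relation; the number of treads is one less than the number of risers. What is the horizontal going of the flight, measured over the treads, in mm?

7200 mm

4576 / 178 = 25.71, so 26 risers are needed.
R = 4576 ÷ 26 = 176 mm.
T = 640 − 2·176 = 288 mm, which satisfies the 227 mm minimum.
Going = (26 − 1) × 288 = 7200 mm.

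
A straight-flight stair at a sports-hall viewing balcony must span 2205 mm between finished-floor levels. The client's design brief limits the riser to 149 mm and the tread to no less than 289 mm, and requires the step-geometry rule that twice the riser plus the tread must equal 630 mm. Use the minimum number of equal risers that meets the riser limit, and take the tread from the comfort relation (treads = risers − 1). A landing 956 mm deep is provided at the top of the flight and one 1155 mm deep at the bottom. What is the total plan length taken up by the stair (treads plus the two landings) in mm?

2205 / 149 = 14.80, so 15 risers are needed.
Riser R = 2205 / 15 = 147 mm, within the 149 mm limit.
From 2R + T = 630: T = 630 − 294 = 336 mm.
Going = (15 − 1) × 336 = 4704 mm.
Add landings: 4704 + 956 + 1155 = 6815 mm.

6815 mm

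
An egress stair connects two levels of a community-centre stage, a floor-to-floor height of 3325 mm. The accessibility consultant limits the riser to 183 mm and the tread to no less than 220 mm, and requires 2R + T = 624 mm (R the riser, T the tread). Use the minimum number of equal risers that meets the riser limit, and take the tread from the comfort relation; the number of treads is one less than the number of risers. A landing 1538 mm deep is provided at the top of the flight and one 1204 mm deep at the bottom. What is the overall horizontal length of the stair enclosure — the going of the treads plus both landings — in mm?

7674 mm

3325 / 183 = 18.169 → round up to 19 risers.
R = 3325 ÷ 19 = 175 mm.
Tread T = 624 − 2 × 175 = 274 mm (≥ 220 mm).
Treads = 19 − 1 = 18; going = 18 × 274 = 4932 mm.
Add landings: 4932 + 1538 + 1204 = 7674 mm.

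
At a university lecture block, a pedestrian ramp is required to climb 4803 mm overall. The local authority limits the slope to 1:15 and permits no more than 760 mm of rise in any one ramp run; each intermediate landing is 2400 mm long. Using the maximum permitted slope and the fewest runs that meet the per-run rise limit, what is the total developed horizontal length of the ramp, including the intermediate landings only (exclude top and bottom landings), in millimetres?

86445 mm

4803 / 760 = 6.320 → round up to 7 ramp runs. That means 6 intermediate landings.
Ramp run (horizontal) at 1:15: 4803 × 15 = 72045 mm.
6 intermediate landings contribute 6 × 2400 = 14400 mm.
Developed length = 72045 + 14400 = 86445 mm.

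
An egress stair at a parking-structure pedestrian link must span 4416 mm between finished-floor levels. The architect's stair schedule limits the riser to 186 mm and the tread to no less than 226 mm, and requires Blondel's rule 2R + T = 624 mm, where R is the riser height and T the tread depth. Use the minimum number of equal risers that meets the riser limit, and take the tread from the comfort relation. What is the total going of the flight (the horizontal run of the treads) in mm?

4416 / 186 = 23.74, so 24 risers are needed.
Each riser is 4416/24 = 184 mm (≤ 186 mm).
T = 624 − 2·184 = 256 mm, which satisfies the 226 mm minimum.
Treads = 24 − 1 = 23; going = 23 × 256 = 5888 mm.

5888 mm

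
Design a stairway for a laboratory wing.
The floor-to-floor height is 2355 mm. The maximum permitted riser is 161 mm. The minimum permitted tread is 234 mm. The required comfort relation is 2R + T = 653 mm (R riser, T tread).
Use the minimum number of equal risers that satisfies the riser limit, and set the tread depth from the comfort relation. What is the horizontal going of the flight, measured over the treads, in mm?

At most 161 each: 2355/161 = 14.63, giving 15 risers.
R = 2355 ÷ 15 = 157 mm.
T = 653 − 2·157 = 339 mm, which satisfies the 234 mm minimum.
Going = (15 − 1) × 339 = 4746 mm.

4746 mm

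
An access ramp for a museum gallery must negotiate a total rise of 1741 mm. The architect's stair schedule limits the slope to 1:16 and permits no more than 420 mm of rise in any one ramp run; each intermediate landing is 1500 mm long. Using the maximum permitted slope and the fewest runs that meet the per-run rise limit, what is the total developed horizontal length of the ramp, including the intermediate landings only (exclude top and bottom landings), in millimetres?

1741 / 420 = 4.15, so 5 ramp runs are needed. That means 4 intermediate landings.
Horizontal run for 1741 mm of rise at 1:16 is 1741 × 16 = 27856 mm.
Intermediate landings: 4 × 1500 = 6000 mm.
Total developed length = 27856 + 6000 = 33856 mm.

33856 mm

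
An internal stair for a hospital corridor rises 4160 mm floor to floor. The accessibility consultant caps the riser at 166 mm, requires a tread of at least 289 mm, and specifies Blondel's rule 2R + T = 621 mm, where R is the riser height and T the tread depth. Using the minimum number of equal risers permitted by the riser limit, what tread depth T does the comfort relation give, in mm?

301 mm

4160 / 166 = 25.06, so 26 risers are needed.
Riser R = 4160 / 26 = 160 mm, within the 166 mm limit.
T = 621 − 2·160 = 301 mm, which satisfies the 289 mm minimum.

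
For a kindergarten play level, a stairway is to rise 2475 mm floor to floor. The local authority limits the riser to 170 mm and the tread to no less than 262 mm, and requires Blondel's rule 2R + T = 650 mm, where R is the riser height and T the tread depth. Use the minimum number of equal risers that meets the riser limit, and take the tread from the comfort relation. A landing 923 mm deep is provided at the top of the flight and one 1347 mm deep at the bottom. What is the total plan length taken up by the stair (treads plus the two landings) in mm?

⌈2475/170⌉ = 15 risers.
Riser R = 2475 / 15 = 165 mm, within the 170 mm limit.
T = 650 − 2·165 = 320 mm, which satisfies the 262 mm minimum.
Going = (15 − 1) × 320 = 4480 mm.
Enclosure = 4480 + 923 + 1347 = 6750 mm.

6750 mm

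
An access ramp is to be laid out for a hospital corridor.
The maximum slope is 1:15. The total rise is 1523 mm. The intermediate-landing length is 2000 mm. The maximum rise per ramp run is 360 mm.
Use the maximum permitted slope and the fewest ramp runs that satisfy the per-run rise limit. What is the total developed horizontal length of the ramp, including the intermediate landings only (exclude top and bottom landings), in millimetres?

30845 mm

At most 360 each: 1523/360 = 4.23, giving 5 ramp runs. That means 4 intermediate landings.
Horizontal run for 1523 mm of rise at 1:15 is 1523 × 15 = 22845 mm.
4 intermediate landings contribute 4 × 2000 = 8000 mm.
Total developed length = 22845 + 8000 = 30845 mm.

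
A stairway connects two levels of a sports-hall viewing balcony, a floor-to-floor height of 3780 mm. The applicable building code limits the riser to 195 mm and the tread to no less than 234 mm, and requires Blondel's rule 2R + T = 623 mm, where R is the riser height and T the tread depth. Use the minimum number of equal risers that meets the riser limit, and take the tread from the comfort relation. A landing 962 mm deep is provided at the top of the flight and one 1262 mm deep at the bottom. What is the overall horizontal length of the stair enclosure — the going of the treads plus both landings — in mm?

At most 195 each: 3780/195 = 19.38, giving 20 risers.
R = 3780 ÷ 20 = 189 mm.
Tread T = 623 − 2 × 189 = 245 mm (≥ 234 mm).
20 risers give 19 treads; going = 19 × 245 = 4655 mm.
Add landings: 4655 + 962 + 1262 = 6879 mm.

6879 mm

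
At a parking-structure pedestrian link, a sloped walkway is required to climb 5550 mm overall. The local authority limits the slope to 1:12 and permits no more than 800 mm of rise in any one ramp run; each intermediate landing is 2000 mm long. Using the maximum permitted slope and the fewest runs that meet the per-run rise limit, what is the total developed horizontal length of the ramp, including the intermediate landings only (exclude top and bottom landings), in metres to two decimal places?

5550 / 800 = 6.938 → round up to 7 ramp runs. That means 6 intermediate landings.
Horizontal run for 5550 mm of rise at 1:12 is 5550 × 12 = 66600 mm.
6 intermediate landings contribute 6 × 2000 = 12000 mm.
Total developed length = 66600 + 12000 = 78600 mm.
= 78.60 m.

78.60 m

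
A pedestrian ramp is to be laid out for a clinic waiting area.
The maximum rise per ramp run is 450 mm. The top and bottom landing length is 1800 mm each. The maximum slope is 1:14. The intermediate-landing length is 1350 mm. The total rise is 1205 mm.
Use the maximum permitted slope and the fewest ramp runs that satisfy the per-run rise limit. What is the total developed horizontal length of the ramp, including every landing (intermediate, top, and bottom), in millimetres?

1205 / 450 = 2.68, so 3 ramp runs are needed. That means 2 intermediate landings.
Ramp run (horizontal) at 1:14: 1205 × 14 = 16870 mm.
Intermediate landings: 2 × 1350 = 2700 mm.
Top and bottom landings: 2 × 1800 = 3600 mm.
Total = 16870 + 2700 + 3600 = 23170 mm.

23170 mm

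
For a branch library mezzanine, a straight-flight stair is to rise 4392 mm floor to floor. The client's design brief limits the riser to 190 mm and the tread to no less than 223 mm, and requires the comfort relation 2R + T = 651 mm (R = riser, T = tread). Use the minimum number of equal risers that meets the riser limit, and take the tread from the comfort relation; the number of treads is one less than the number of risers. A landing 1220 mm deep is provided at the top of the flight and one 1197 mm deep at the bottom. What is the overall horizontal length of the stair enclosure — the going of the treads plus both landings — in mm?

At most 190 each: 4392/190 = 23.12, giving 24 risers.
R = 4392 ÷ 24 = 183 mm.
T = 651 − 2·183 = 285 mm, which satisfies the 223 mm minimum.
24 risers give 23 treads; going = 23 × 285 = 6555 mm.
Enclosure = 6555 + 1220 + 1197 = 8972 mm.

8972 mm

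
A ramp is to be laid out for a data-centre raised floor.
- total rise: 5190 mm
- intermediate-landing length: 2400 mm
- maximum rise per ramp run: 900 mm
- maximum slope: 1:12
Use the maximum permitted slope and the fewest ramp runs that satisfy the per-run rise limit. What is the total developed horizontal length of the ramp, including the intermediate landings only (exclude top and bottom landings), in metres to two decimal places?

74.28 m

At most 900 each: 5190/900 = 5.77, giving 6 ramp runs. That means 5 intermediate landings.
Horizontal run for 5190 mm of rise at 1:12 is 5190 × 12 = 62280 mm.
5 intermediate landings contribute 5 × 2400 = 12000 mm.
Total developed length = 62280 + 12000 = 74280 mm.
= 74.28 m.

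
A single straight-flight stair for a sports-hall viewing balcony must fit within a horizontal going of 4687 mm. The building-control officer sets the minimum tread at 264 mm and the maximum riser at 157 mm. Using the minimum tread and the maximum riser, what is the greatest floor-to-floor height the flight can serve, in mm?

Treads that fit: ⌊4687 / 264⌋ = 17.
Risers = treads + 1 = 18.
Maximum height = 18 × 157 = 2826 mm.

2826 mm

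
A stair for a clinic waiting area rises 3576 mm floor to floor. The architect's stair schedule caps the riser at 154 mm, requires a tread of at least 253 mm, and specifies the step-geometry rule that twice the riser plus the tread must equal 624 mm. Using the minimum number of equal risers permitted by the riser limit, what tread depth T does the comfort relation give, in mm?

⌈3576/154⌉ = 24 risers.
Each riser is 3576/24 = 149 mm (≤ 154 mm).
T = 624 − 2·149 = 326 mm, which satisfies the 253 mm minimum.

326 mm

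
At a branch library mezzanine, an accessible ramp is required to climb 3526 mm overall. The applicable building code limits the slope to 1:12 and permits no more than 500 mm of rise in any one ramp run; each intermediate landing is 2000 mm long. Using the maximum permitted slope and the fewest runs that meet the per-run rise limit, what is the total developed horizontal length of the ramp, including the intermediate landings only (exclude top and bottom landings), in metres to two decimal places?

At most 500 each: 3526/500 = 7.05, giving 8 ramp runs. That means 7 intermediate landings.
Horizontal run for 3526 mm of rise at 1:12 is 3526 × 12 = 42312 mm.
Intermediate landings: 7 × 2000 = 14000 mm.
Developed length = 42312 + 14000 = 56312 mm.
= 56.31 m.

56.31 m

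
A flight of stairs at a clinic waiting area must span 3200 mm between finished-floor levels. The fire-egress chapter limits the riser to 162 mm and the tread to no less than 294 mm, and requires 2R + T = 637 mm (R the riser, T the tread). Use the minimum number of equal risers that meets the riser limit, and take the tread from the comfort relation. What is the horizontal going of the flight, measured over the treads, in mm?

6023 mm

⌈3200/162⌉ = 20 risers.
R = 3200 ÷ 20 = 160 mm.
From 2R + T = 637: T = 637 − 320 = 317 mm.
Going = (20 − 1) × 317 = 6023 mm.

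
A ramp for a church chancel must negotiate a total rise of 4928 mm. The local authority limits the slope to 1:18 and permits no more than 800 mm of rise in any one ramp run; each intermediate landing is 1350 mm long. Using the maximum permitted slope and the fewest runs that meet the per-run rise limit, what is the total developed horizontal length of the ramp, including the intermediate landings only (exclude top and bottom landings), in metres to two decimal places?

4928 / 800 = 6.160 → round up to 7 ramp runs. That means 6 intermediate landings.
Ramp run (horizontal) at 1:18: 4928 × 18 = 88704 mm.
6 intermediate landings contribute 6 × 1350 = 8100 mm.
Total developed length = 88704 + 8100 = 96804 mm.
= 96.80 m.

96.80 m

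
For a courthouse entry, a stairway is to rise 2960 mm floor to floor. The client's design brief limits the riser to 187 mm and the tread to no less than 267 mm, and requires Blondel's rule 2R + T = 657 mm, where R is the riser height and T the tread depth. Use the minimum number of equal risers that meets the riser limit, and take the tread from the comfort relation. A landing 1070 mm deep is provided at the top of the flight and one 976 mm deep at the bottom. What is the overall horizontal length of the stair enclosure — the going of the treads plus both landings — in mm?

6351 mm

⌈2960/187⌉ = 16 risers.
Riser R = 2960 / 16 = 185 mm, within the 187 mm limit.
T = 657 − 2·185 = 287 mm, which satisfies the 267 mm minimum.
Going = (16 − 1) × 287 = 4305 mm.
Enclosure = 4305 + 1070 + 976 = 6351 mm.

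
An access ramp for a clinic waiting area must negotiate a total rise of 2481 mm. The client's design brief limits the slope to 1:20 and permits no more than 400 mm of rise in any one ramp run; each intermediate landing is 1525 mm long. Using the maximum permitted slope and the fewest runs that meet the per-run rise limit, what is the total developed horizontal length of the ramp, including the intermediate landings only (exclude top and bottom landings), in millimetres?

⌈2481/400⌉ = 7 ramp runs. That means 6 intermediate landings.
Horizontal run for 2481 mm of rise at 1:20 is 2481 × 20 = 49620 mm.
6 intermediate landings contribute 6 × 1525 = 9150 mm.
Developed length = 49620 + 9150 = 58770 mm.

58770 mm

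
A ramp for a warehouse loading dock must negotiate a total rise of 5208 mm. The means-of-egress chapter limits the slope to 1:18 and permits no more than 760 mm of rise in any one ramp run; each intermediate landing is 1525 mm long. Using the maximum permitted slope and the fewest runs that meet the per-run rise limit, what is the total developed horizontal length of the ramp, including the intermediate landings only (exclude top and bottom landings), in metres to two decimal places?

102.89 m

At most 760 each: 5208/760 = 6.85, giving 7 ramp runs. That means 6 intermediate landings.
Ramp run (horizontal) at 1:18: 5208 × 18 = 93744 mm.
Intermediate landings: 6 × 1525 = 9150 mm.
Developed length = 93744 + 9150 = 102894 mm.
= 102.89 m.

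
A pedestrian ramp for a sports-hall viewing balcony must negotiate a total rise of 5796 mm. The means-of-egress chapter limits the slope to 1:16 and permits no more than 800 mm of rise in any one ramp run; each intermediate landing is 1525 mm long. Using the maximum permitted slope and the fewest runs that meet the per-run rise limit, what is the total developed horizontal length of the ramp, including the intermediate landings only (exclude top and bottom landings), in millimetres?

5796 / 800 = 7.25, so 8 ramp runs are needed. That means 7 intermediate landings.
Horizontal run for 5796 mm of rise at 1:16 is 5796 × 16 = 92736 mm.
Intermediate landings: 7 × 1525 = 10675 mm.
Total developed length = 92736 + 10675 = 103411 mm.

103411 mm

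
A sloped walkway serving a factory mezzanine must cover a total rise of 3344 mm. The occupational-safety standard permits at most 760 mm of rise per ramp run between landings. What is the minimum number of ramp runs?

5 runs

3344 / 760 = 4.400 → round up to 5 ramp runs.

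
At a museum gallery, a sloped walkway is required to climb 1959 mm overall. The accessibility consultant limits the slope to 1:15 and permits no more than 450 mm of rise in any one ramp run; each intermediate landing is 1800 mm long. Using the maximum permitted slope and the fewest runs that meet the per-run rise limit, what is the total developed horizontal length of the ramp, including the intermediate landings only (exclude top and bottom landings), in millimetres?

36585 mm

1959 / 450 = 4.353 → round up to 5 ramp runs. That means 4 intermediate landings.
Ramp run (horizontal) at 1:15: 1959 × 15 = 29385 mm.
4 intermediate landings contribute 4 × 1800 = 7200 mm.
Total developed length = 29385 + 7200 = 36585 mm.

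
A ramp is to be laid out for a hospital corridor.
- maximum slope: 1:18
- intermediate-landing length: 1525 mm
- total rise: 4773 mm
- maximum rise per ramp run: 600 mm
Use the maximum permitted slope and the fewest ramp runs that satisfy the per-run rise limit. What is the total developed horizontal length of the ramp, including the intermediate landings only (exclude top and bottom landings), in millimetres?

4773 / 600 = 7.955 → round up to 8 ramp runs. That means 7 intermediate landings.
Ramp run (horizontal) at 1:18: 4773 × 18 = 85914 mm.
7 intermediate landings contribute 7 × 1525 = 10675 mm.
Total developed length = 85914 + 10675 = 96589 mm.

96589 mm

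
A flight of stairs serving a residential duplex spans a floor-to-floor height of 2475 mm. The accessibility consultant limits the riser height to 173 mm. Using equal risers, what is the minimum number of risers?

15 risers

⌈2475/173⌉ = 15 risers.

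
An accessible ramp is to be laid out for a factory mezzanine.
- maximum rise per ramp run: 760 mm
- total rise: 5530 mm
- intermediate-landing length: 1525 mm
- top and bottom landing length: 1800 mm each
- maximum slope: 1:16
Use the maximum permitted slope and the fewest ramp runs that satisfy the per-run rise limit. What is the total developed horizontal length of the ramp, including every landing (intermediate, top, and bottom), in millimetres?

⌈5530/760⌉ = 8 ramp runs. That means 7 intermediate landings.
Horizontal run for 5530 mm of rise at 1:16 is 5530 × 16 = 88480 mm.
7 intermediate landings contribute 7 × 1525 = 10675 mm.
Top and bottom landings: 2 × 1800 = 3600 mm.
Total = 88480 + 10675 + 3600 = 102755 mm.

102755 mm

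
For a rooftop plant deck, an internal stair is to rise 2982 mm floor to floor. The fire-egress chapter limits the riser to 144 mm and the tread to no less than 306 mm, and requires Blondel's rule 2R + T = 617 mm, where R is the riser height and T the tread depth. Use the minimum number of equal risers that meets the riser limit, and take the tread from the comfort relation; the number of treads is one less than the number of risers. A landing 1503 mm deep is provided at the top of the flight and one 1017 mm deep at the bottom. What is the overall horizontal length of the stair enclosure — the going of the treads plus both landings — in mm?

9180 mm

2982 / 144 = 20.71, so 21 risers are needed.
R = 2982 ÷ 21 = 142 mm.
From 2R + T = 617: T = 617 − 284 = 333 mm.
Going = (21 − 1) × 333 = 6660 mm.
Add landings: 6660 + 1503 + 1017 = 9180 mm.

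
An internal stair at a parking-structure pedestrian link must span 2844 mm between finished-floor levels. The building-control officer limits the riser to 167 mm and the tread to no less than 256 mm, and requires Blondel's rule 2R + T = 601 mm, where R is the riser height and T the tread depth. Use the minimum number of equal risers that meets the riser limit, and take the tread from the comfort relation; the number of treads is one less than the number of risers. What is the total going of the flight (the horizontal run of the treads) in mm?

4845 mm

2844 / 167 = 17.030 → round up to 18 risers.
Riser R = 2844 / 18 = 158 mm, within the 167 mm limit.
Tread T = 601 − 2 × 158 = 285 mm (≥ 256 mm).
Going = (18 − 1) × 285 = 4845 mm.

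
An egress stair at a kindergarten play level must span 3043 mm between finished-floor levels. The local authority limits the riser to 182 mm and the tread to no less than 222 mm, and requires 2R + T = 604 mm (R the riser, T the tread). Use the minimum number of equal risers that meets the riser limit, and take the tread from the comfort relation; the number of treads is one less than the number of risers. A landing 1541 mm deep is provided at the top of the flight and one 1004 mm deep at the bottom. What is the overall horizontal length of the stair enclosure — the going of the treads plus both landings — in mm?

3043 / 182 = 16.720 → round up to 17 risers.
Each riser is 3043/17 = 179 mm (≤ 182 mm).
T = 604 − 2·179 = 246 mm, which satisfies the 222 mm minimum.
17 risers give 16 treads; going = 16 × 246 = 3936 mm.
Add landings: 3936 + 1541 + 1004 = 6481 mm.

6481 mm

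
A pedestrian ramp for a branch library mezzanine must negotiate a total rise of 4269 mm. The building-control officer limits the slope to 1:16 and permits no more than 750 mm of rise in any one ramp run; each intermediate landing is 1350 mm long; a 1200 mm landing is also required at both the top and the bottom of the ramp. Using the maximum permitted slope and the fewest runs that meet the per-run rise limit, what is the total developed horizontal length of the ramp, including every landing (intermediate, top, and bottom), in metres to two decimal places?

77.45 m

At most 750 each: 4269/750 = 5.69, giving 6 ramp runs. That means 5 intermediate landings.
Horizontal run for 4269 mm of rise at 1:16 is 4269 × 16 = 68304 mm.
5 intermediate landings contribute 5 × 1350 = 6750 mm.
Top and bottom landings: 2 × 1200 = 2400 mm.
Total = 68304 + 6750 + 2400 = 77454 mm.
= 77.45 m.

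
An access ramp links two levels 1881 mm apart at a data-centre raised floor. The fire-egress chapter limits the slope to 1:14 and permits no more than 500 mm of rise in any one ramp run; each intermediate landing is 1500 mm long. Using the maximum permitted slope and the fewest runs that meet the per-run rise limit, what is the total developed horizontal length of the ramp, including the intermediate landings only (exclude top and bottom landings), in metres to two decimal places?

30.83 m

At most 500 each: 1881/500 = 3.76, giving 4 ramp runs. That means 3 intermediate landings.
Ramp run (horizontal) at 1:14: 1881 × 14 = 26334 mm.
Intermediate landings: 3 × 1500 = 4500 mm.
Developed length = 26334 + 4500 = 30834 mm.
= 30.83 m.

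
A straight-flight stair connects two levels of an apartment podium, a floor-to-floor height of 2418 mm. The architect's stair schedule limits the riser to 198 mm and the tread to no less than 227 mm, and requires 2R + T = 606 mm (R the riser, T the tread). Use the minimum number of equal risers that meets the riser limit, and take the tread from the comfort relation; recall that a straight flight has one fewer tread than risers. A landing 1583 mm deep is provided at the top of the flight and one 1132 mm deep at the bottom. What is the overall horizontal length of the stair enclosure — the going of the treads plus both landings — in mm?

5523 mm

2418 / 198 = 12.212 → round up to 13 risers.
R = 2418 ÷ 13 = 186 mm.
Tread T = 606 − 2 × 186 = 234 mm (≥ 227 mm).
Treads = 13 − 1 = 12; going = 12 × 234 = 2808 mm.
Enclosure = 2808 + 1583 + 1132 = 5523 mm.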